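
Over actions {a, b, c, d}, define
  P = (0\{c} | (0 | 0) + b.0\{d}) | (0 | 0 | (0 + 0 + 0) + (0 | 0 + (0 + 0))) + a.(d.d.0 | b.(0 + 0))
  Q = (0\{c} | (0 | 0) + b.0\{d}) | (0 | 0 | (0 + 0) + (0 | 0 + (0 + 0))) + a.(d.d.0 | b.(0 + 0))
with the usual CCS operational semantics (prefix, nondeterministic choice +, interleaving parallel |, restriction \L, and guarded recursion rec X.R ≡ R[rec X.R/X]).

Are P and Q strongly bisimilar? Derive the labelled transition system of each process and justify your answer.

P ~ Q

LTS(P): 8 reachable states
  m0 = (0\{c} | (0 | 0) + b.0\{d}) | (0 | 0 | (0 + 0 + 0) + (0 | 0 + (0 + 0))) + a.(d.d.0 | b.(0 + 0)) → --a--▸ m1, --b--▸ m2
  m1 = d.d.0 | b.(0 + 0) → --b--▸ m3, --d--▸ m4
  m2 = 0\{d} | (0 | 0 | (0 + 0 + 0) + (0 | 0 + (0 + 0))) → ·
  m3 = d.d.0 | (0 + 0) → --d--▸ m5
  m4 = d.0 | b.(0 + 0) → --b--▸ m5, --d--▸ m6
  m5 = d.0 | (0 + 0) → --d--▸ m7
  m6 = 0 | b.(0 + 0) → --b--▸ m7
  m7 = 0 | (0 + 0) → ·
LTS(Q): 8 reachable states
  n0 = (0\{c} | (0 | 0) + b.0\{d}) | (0 | 0 | (0 + 0) + (0 | 0 + (0 + 0))) + a.(d.d.0 | b.(0 + 0)) → --a--▸ n1, --b--▸ n2
  n1 = d.d.0 | b.(0 + 0) → --b--▸ n3, --d--▸ n4
  n2 = 0\{d} | (0 | 0 | (0 + 0) + (0 | 0 + (0 + 0))) → ·
  n3 = d.d.0 | (0 + 0) → --d--▸ n5
  n4 = d.0 | b.(0 + 0) → --b--▸ n5, --d--▸ n6
  n5 = d.0 | (0 + 0) → --d--▸ n7
  n6 = 0 | b.(0 + 0) → --b--▸ n7
  n7 = 0 | (0 + 0) → ·
Coarsest stable partition (strong bisimilarity classes):
  B0 = {m0, n0}
  B1 = {m2, m7, n2, n7}
  B2 = {m1, n1}
  B3 = {m4, n4}
  B4 = {m6, n6}
  B5 = {m5, n5}
  B6 = {m3, n3}
m0 ∈ B0, n0 ∈ B0 → same block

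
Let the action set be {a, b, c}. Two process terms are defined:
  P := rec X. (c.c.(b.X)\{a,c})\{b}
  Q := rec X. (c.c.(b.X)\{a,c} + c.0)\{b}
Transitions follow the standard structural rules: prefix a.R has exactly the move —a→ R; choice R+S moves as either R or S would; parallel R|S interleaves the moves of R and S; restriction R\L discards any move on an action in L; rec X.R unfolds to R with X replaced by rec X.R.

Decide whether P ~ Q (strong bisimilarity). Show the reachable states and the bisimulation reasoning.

Reachable graph of P (3 states):
  s0 = rec X. (c.c.(b.X)\{a,c})\{b} → —c→ s1
  s1 = (c.(b.(rec X. (c.c.(b.X)\{a,c})\{b}))\{a,c})\{b} → —c→ s2
  s2 = (b.(rec X. (c.c.(b.X)\{a,c})\{b}))\{a,c}\{b} → stopped
Reachable graph of Q (4 states):
  t0 = rec X. (c.c.(b.X)\{a,c} + c.0)\{b} → —c→ t1, —c→ t2
  t1 = (c.(b.(rec X. (c.c.(b.X)\{a,c} + c.0)\{b}))\{a,c})\{b} → —c→ t3
  t2 = 0\{b} → stopped
  t3 = (b.(rec X. (c.c.(b.X)\{a,c} + c.0)\{b}))\{a,c}\{b} → stopped
Bisimilarity quotient blocks:
  B0 = {s0}
  B1 = {s1, t1}
  B2 = {s2, t2, t3}
  B3 = {t0}
s0 ∈ B0, t0 ∈ B3 → different blocks

not bisimilar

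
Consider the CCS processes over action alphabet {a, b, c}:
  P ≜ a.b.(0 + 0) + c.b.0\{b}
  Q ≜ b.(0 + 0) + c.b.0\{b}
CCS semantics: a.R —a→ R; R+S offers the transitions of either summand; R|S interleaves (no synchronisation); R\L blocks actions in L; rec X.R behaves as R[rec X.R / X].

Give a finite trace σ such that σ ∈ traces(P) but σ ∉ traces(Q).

LTS(P): 5 reachable states
  u0 = a.b.(0 + 0) + c.b.0\{b} has moves —a→ u1, —c→ u2
  u1 = b.(0 + 0) has moves —b→ u3
  u2 = b.0\{b} has moves —b→ u4
  u3 = 0 + 0 has moves ·
  u4 = 0\{b} has moves ·
LTS(Q): 4 reachable states
  v0 = b.(0 + 0) + c.b.0\{b} has moves —b→ v1, —c→ v2
  v1 = 0 + 0 has moves ·
  v2 = b.0\{b} has moves —b→ v3
  v3 = 0\{b} has moves ·
Run σ = ⟨a⟩ on P: start {u0}
  step 1 (a): {u1}
  — P admits the full trace.
Run σ = ⟨a⟩ on Q: start {v0}
  step 1 (a): ∅ (Q stuck)

a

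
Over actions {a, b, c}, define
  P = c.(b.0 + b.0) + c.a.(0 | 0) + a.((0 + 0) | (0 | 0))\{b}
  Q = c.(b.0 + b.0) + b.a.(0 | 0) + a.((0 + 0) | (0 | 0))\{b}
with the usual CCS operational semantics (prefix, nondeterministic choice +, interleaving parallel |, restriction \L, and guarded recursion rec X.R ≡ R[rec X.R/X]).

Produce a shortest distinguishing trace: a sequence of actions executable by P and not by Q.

ca

Reachable graph of P (6 states):
  m0 = c.(b.0 + b.0) + c.a.(0 | 0) + a.((0 + 0) | (0 | 0))\{b} → —a→ m1, —c→ m2, —c→ m3
  m1 = ((0 + 0) | (0 | 0))\{b} → ∅
  m2 = a.(0 | 0) → —a→ m4
  m3 = b.0 + b.0 → —b→ m5
  m4 = 0 | 0 → ∅
  m5 = 0 → ∅
Reachable graph of Q (6 states):
  n0 = c.(b.0 + b.0) + b.a.(0 | 0) + a.((0 + 0) | (0 | 0))\{b} → —a→ n1, —b→ n2, —c→ n3
  n1 = ((0 + 0) | (0 | 0))\{b} → ∅
  n2 = a.(0 | 0) → —a→ n4
  n3 = b.0 + b.0 → —b→ n5
  n4 = 0 | 0 → ∅
  n5 = 0 → ∅
Run σ = ⟨ca⟩ on P: start {m0}
  step 1 (c): {m2, m3}
  step 2 (a): {m4}
  ✓ P
Run σ = ⟨ca⟩ on Q: start {n0}
  step 1 (c): {n3}
  step 2 (a): no successor for Q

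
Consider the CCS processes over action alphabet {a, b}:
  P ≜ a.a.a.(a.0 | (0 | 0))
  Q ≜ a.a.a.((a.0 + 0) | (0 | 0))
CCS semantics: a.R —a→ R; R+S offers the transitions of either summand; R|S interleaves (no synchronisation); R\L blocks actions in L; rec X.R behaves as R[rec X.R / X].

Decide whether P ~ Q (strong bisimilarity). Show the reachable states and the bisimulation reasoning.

bisimilar

Reachable graph of P (5 states):
  s0 = a.a.a.(a.0 | (0 | 0)) | -a-> s1
  s1 = a.a.(a.0 | (0 | 0)) | -a-> s2
  s2 = a.(a.0 | (0 | 0)) | -a-> s3
  s3 = a.0 | (0 | 0) | -a-> s4
  s4 = 0 | (0 | 0) | ∅
Reachable graph of Q (5 states):
  t0 = a.a.a.((a.0 + 0) | (0 | 0)) | -a-> t1
  t1 = a.a.((a.0 + 0) | (0 | 0)) | -a-> t2
  t2 = a.((a.0 + 0) | (0 | 0)) | -a-> t3
  t3 = (a.0 + 0) | (0 | 0) | -a-> t4
  t4 = 0 | (0 | 0) | ∅
Bisimilarity quotient blocks:
  B0 = {s0, t0}
  B1 = {s1, t1}
  B2 = {s2, t2}
  B3 = {s3, t3}
  B4 = {s4, t4}
s0 ∈ B0, t0 ∈ B0 → same block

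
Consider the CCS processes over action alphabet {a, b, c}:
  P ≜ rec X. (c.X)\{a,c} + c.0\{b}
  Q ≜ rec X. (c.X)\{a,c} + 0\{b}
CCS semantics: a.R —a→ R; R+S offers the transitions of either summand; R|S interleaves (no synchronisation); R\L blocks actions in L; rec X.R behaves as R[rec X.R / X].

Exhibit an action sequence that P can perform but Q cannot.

c

P's transition system — 2 states:
  m0 = rec X. (c.X)\{a,c} + c.0\{b} :: ··c··> m1
  m1 = 0\{b} :: deadlocked
Q's transition system — 1 states:
  n0 = rec X. (c.X)\{a,c} + 0\{b} :: deadlocked
Run σ = ⟨c⟩ on P: start {m0}
  after c @ step 1: {m1}
  ✓ P
Run σ = ⟨c⟩ on Q: start {n0}
  after c @ step 1: ∅  — Q cannot continue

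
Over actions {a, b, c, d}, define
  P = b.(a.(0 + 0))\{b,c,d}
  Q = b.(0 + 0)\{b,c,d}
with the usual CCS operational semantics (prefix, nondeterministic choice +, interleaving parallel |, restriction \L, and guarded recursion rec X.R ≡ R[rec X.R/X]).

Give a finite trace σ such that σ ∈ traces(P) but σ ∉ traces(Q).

ba

P's transition system — 3 states:
  p0 = b.(a.(0 + 0))\{b,c,d} :: =b=> p1
  p1 = (a.(0 + 0))\{b,c,d} :: =a=> p2
  p2 = (0 + 0)\{b,c,d} :: stopped
Q's transition system — 2 states:
  q0 = b.(0 + 0)\{b,c,d} :: =b=> q1
  q1 = (0 + 0)\{b,c,d} :: stopped
Run σ = ⟨ba⟩ on P: start {p0}
  [1] b ⇒ {p1}
  [2] a ⇒ {p2}
  ✓ P
Run σ = ⟨ba⟩ on Q: start {q0}
  [1] b ⇒ {q1}
  [2] a ⇒ ∅ (Q stuck)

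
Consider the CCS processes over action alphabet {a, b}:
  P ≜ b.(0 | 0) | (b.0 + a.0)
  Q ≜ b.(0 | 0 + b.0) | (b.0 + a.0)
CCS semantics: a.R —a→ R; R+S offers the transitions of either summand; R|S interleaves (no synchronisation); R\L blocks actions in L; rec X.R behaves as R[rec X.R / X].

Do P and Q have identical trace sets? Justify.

NO — witness ⟨abb⟩

Reachable graph of P (4 states):
  m0 = b.(0 | 0) | (b.0 + a.0) | --a--▸ m1, --b--▸ m1, --b--▸ m2
  m1 = b.(0 | 0) | 0 | --b--▸ m3
  m2 = 0 | 0 | (b.0 + a.0) | --a--▸ m3, --b--▸ m3
  m3 = 0 | 0 | 0 | (no moves)
Reachable graph of Q (6 states):
  n0 = b.(0 | 0 + b.0) | (b.0 + a.0) | --a--▸ n1, --b--▸ n1, --b--▸ n2
  n1 = b.(0 | 0 + b.0) | 0 | --b--▸ n3
  n2 = (0 | 0 + b.0) | (b.0 + a.0) | --a--▸ n3, --b--▸ n3, --b--▸ n4
  n3 = (0 | 0 + b.0) | 0 | --b--▸ n5
  n4 = 0 | (b.0 + a.0) | --a--▸ n5, --b--▸ n5
  n5 = 0 | 0 | (no moves)
Run σ = ⟨abb⟩ on Q: start {n0}
  after a @ step 1: {n1}
  after b @ step 2: {n3}
  after b @ step 3: {n5}
  — Q admits the full trace.
Run σ = ⟨abb⟩ on P: start {m0}
  after a @ step 1: {m1}
  after b @ step 2: {m3}
  after b @ step 3: ∅  — P cannot continue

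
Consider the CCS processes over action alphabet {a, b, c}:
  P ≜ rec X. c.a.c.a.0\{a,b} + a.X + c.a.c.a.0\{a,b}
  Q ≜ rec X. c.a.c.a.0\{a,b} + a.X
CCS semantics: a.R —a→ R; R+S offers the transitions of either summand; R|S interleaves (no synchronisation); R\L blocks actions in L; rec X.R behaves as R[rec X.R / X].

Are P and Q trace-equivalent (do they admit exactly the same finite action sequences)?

YES

LTS(P): 5 reachable states
  s0 = rec X. c.a.c.a.0\{a,b} + a.X + c.a.c.a.0\{a,b} → ··a··> s0, ··c··> s1
  s1 = a.c.a.0\{a,b} → ··a··> s2
  s2 = c.a.0\{a,b} → ··c··> s3
  s3 = a.0\{a,b} → ··a··> s4
  s4 = 0\{a,b} → ·
LTS(Q): 5 reachable states
  t0 = rec X. c.a.c.a.0\{a,b} + a.X → ··a··> t0, ··c··> t1
  t1 = a.c.a.0\{a,b} → ··a··> t2
  t2 = c.a.0\{a,b} → ··c··> t3
  t3 = a.0\{a,b} → ··a··> t4
  t4 = 0\{a,b} → ·
Coarsest stable partition (strong bisimilarity classes):
  B0 = {s0, t0}
  B1 = {s1, t1}
  B2 = {s2, t2}
  B3 = {s3, t3}
  B4 = {s4, t4}
s0 ∈ B0, t0 ∈ B0 → same block
Bisimilar ⇒ trace-equivalent.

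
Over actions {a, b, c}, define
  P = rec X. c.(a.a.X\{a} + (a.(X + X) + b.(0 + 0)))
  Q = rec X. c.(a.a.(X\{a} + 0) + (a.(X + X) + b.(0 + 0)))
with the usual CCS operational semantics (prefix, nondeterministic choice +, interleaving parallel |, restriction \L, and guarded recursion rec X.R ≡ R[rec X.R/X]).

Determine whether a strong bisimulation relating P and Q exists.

bisimilar

LTS(P): 8 reachable states
  u0 = rec X. c.(a.a.X\{a} + (a.(X + X) + b.(0 + 0))) | -c-> u1
  u1 = a.a.(rec X. c.(a.a.X\{a} + (a.(X + X) + b.(0 + 0))))\{a} + (a.((rec X. c.(a.a.X\{a} + (a.(X + X) + b.(0 + 0)))) + (rec X. c.(a.a.X\{a} + (a.(X + X) + b.(0 + 0))))) + b.(0 + 0)) | -a-> u2, -a-> u3, -b-> u4
  u2 = (rec X. c.(a.a.X\{a} + (a.(X + X) + b.(0 + 0)))) + (rec X. c.(a.a.X\{a} + (a.(X + X) + b.(0 + 0)))) | -c-> u1
  u3 = a.(rec X. c.(a.a.X\{a} + (a.(X + X) + b.(0 + 0))))\{a} | -a-> u5
  u4 = 0 + 0 | (no moves)
  u5 = (rec X. c.(a.a.X\{a} + (a.(X + X) + b.(0 + 0))))\{a} | -c-> u6
  u6 = (a.a.(rec X. c.(a.a.X\{a} + (a.(X + X) + b.(0 + 0))))\{a} + (a.((rec X. c.(a.a.X\{a} + (a.(X + X) + b.(0 + 0)))) + (rec X. c.(a.a.X\{a} + (a.(X + X) + b.(0 + 0))))) + b.(0 + 0)))\{a} | -b-> u7
  u7 = (0 + 0)\{a} | (no moves)
LTS(Q): 8 reachable states
  v0 = rec X. c.(a.a.(X\{a} + 0) + (a.(X + X) + b.(0 + 0))) | -c-> v1
  v1 = a.a.((rec X. c.(a.a.(X\{a} + 0) + (a.(X + X) + b.(0 + 0))))\{a} + 0) + (a.((rec X. c.(a.a.(X\{a} + 0) + (a.(X + X) + b.(0 + 0)))) + (rec X. c.(a.a.(X\{a} + 0) + (a.(X + X) + b.(0 + 0))))) + b.(0 + 0)) | -a-> v2, -a-> v3, -b-> v4
  v2 = (rec X. c.(a.a.(X\{a} + 0) + (a.(X + X) + b.(0 + 0)))) + (rec X. c.(a.a.(X\{a} + 0) + (a.(X + X) + b.(0 + 0)))) | -c-> v1
  v3 = a.((rec X. c.(a.a.(X\{a} + 0) + (a.(X + X) + b.(0 + 0))))\{a} + 0) | -a-> v5
  v4 = 0 + 0 | (no moves)
  v5 = (rec X. c.(a.a.(X\{a} + 0) + (a.(X + X) + b.(0 + 0))))\{a} + 0 | -c-> v6
  v6 = (a.a.((rec X. c.(a.a.(X\{a} + 0) + (a.(X + X) + b.(0 + 0))))\{a} + 0) + (a.((rec X. c.(a.a.(X\{a} + 0) + (a.(X + X) + b.(0 + 0)))) + (rec X. c.(a.a.(X\{a} + 0) + (a.(X + X) + b.(0 + 0))))) + b.(0 + 0)))\{a} | -b-> v7
  v7 = (0 + 0)\{a} | (no moves)
Partition-refinement fixed point:
  B0 = {u0, u2, v0, v2}
  B1 = {u1, v1}
  B2 = {u4, u7, v4, v7}
  B3 = {u3, v3}
  B4 = {u5, v5}
  B5 = {u6, v6}
u0 ∈ B0, v0 ∈ B0 → same block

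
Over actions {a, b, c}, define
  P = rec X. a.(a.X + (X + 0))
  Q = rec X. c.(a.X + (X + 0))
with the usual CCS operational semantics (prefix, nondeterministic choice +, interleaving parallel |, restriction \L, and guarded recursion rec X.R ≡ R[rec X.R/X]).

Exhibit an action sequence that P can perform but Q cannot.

a

Reachable graph of P (2 states):
  u0 = rec X. a.(a.X + (X + 0)) has moves --a--▸ u1
  u1 = a.(rec X. a.(a.X + (X + 0))) + ((rec X. a.(a.X + (X + 0))) + 0) has moves --a--▸ u0, --a--▸ u1
Reachable graph of Q (2 states):
  v0 = rec X. c.(a.X + (X + 0)) has moves --c--▸ v1
  v1 = a.(rec X. c.(a.X + (X + 0))) + ((rec X. c.(a.X + (X + 0))) + 0) has moves --a--▸ v0, --c--▸ v1
Trace ⟨a⟩ through P, begin at {u0}:
  step 1 (a): {u1}
  — P admits the full trace.
Trace ⟨a⟩ through Q, begin at {v0}:
  step 1 (a): ∅ (Q stuck)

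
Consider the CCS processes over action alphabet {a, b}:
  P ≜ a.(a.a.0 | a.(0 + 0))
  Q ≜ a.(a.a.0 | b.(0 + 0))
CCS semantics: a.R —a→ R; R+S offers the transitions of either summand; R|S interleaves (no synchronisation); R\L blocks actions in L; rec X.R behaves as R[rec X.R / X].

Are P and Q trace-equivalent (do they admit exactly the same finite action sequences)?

traces(P) ≠ traces(Q) — witness ⟨aaaa⟩

LTS(P): 7 reachable states
  u0 = a.(a.a.0 | a.(0 + 0)) has moves =a=> u1
  u1 = a.a.0 | a.(0 + 0) has moves =a=> u2, =a=> u3
  u2 = a.0 | a.(0 + 0) has moves =a=> u4, =a=> u5
  u3 = a.a.0 | (0 + 0) has moves =a=> u5
  u4 = 0 | a.(0 + 0) has moves =a=> u6
  u5 = a.0 | (0 + 0) has moves =a=> u6
  u6 = 0 | (0 + 0) has moves deadlocked
LTS(Q): 7 reachable states
  v0 = a.(a.a.0 | b.(0 + 0)) has moves =a=> v1
  v1 = a.a.0 | b.(0 + 0) has moves =a=> v2, =b=> v3
  v2 = a.0 | b.(0 + 0) has moves =a=> v4, =b=> v5
  v3 = a.a.0 | (0 + 0) has moves =a=> v5
  v4 = 0 | b.(0 + 0) has moves =b=> v6
  v5 = a.0 | (0 + 0) has moves =a=> v6
  v6 = 0 | (0 + 0) has moves deadlocked
Run σ = ⟨aaaa⟩ on P: start {u0}
  [1] a ⇒ {u1}
  [2] a ⇒ {u2, u3}
  [3] a ⇒ {u4, u5}
  [4] a ⇒ {u6}
  P completes σ.
Run σ = ⟨aaaa⟩ on Q: start {v0}
  [1] a ⇒ {v1}
  [2] a ⇒ {v2}
  [3] a ⇒ {v4}
  [4] a ⇒ ∅  — Q cannot continue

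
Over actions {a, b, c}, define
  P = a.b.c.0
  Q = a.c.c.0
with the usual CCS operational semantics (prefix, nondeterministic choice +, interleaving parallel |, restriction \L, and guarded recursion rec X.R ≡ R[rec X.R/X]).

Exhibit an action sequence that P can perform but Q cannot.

ab

LTS(P): 4 reachable states
  p0 = a.b.c.0 → —a→ p1
  p1 = b.c.0 → —b→ p2
  p2 = c.0 → —c→ p3
  p3 = 0 → ·
LTS(Q): 4 reachable states
  q0 = a.c.c.0 → —a→ q1
  q1 = c.c.0 → —c→ q2
  q2 = c.0 → —c→ q3
  q3 = 0 → ·
Executing ab from P (initial set {p0}):
  step 1 (a): {p1}
  step 2 (b): {p2}
  — P admits the full trace.
Executing ab from Q (initial set {q0}):
  step 1 (a): {q1}
  step 2 (b): ∅  — Q cannot continue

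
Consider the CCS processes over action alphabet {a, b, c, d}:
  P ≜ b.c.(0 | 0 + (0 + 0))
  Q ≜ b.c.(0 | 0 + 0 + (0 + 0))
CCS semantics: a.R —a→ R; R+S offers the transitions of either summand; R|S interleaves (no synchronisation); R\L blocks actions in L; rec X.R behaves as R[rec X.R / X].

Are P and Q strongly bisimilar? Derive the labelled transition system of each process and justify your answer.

Reachable graph of P (3 states):
  u0 = b.c.(0 | 0 + (0 + 0)) → -b-> u1
  u1 = c.(0 | 0 + (0 + 0)) → -c-> u2
  u2 = 0 | 0 + (0 + 0) → ·
Reachable graph of Q (3 states):
  v0 = b.c.(0 | 0 + 0 + (0 + 0)) → -b-> v1
  v1 = c.(0 | 0 + 0 + (0 + 0)) → -c-> v2
  v2 = 0 | 0 + 0 + (0 + 0) → ·
Partition-refinement fixed point:
  B0 = {u0, v0}
  B1 = {u1, v1}
  B2 = {u2, v2}
u0 ∈ B0, v0 ∈ B0 → same block

P ~ Q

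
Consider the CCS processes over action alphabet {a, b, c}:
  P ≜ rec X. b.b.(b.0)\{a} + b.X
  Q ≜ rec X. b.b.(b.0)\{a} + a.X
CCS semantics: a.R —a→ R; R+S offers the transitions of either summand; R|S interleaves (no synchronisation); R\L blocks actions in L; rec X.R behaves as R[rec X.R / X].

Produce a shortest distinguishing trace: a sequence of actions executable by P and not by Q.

Reachable graph of P (4 states):
  m0 = rec X. b.b.(b.0)\{a} + b.X :: —b→ m0, —b→ m1
  m1 = b.(b.0)\{a} :: —b→ m2
  m2 = (b.0)\{a} :: —b→ m3
  m3 = 0\{a} :: stopped
Reachable graph of Q (4 states):
  n0 = rec X. b.b.(b.0)\{a} + a.X :: —a→ n0, —b→ n1
  n1 = b.(b.0)\{a} :: —b→ n2
  n2 = (b.0)\{a} :: —b→ n3
  n3 = 0\{a} :: stopped
Trace ⟨bbbb⟩ through P, begin at {m0}:
  step 1 (b): {m0, m1}
  step 2 (b): {m0, m1, m2}
  step 3 (b): {m0, m1, m2, m3}
  step 4 (b): {m0, m1, m2, m3}
  ✓ P
Trace ⟨bbbb⟩ through Q, begin at {n0}:
  step 1 (b): {n1}
  step 2 (b): {n2}
  step 3 (b): {n3}
  step 4 (b): ∅  — Q cannot continue

bbbb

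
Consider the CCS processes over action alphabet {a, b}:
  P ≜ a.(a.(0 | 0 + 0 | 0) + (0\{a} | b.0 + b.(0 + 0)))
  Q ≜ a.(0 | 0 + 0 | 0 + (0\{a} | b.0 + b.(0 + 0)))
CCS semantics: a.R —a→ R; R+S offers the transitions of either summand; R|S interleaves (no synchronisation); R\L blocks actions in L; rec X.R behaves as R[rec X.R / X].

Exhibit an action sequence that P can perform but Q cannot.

LTS(P): 5 reachable states
  u0 = a.(a.(0 | 0 + 0 | 0) + (0\{a} | b.0 + b.(0 + 0))) ⊢ ··a··> u1
  u1 = a.(0 | 0 + 0 | 0) + (0\{a} | b.0 + b.(0 + 0)) ⊢ ··a··> u2, ··b··> u3, ··b··> u4
  u2 = 0 | 0 + 0 | 0 ⊢ (no moves)
  u3 = 0 + 0 ⊢ (no moves)
  u4 = 0\{a} | 0 ⊢ (no moves)
LTS(Q): 4 reachable states
  v0 = a.(0 | 0 + 0 | 0 + (0\{a} | b.0 + b.(0 + 0))) ⊢ ··a··> v1
  v1 = 0 | 0 + 0 | 0 + (0\{a} | b.0 + b.(0 + 0)) ⊢ ··b··> v2, ··b··> v3
  v2 = 0 + 0 ⊢ (no moves)
  v3 = 0\{a} | 0 ⊢ (no moves)
Trace ⟨aa⟩ through P, begin at {u0}:
  step 1 (a): {u1}
  step 2 (a): {u2}
  ✓ P
Trace ⟨aa⟩ through Q, begin at {v0}:
  step 1 (a): {v1}
  step 2 (a): no successor for Q

aa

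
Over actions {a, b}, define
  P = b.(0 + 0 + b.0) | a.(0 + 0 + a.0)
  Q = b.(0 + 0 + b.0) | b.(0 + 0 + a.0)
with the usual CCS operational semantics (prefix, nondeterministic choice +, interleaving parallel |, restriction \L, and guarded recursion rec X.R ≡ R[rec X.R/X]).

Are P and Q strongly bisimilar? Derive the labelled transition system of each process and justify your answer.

not bisimilar

Reachable graph of P (9 states):
  p0 = b.(0 + 0 + b.0) | a.(0 + 0 + a.0) :: =a=> p1, =b=> p2
  p1 = b.(0 + 0 + b.0) | (0 + 0 + a.0) :: =a=> p3, =b=> p4
  p2 = (0 + 0 + b.0) | a.(0 + 0 + a.0) :: =a=> p4, =b=> p5
  p3 = b.(0 + 0 + b.0) | 0 :: =b=> p6
  p4 = (0 + 0 + b.0) | (0 + 0 + a.0) :: =a=> p6, =b=> p7
  p5 = 0 | a.(0 + 0 + a.0) :: =a=> p7
  p6 = (0 + 0 + b.0) | 0 :: =b=> p8
  p7 = 0 | (0 + 0 + a.0) :: =a=> p8
  p8 = 0 | 0 :: stopped
Reachable graph of Q (9 states):
  q0 = b.(0 + 0 + b.0) | b.(0 + 0 + a.0) :: =b=> q1, =b=> q2
  q1 = (0 + 0 + b.0) | b.(0 + 0 + a.0) :: =b=> q3, =b=> q4
  q2 = b.(0 + 0 + b.0) | (0 + 0 + a.0) :: =a=> q5, =b=> q3
  q3 = (0 + 0 + b.0) | (0 + 0 + a.0) :: =a=> q6, =b=> q7
  q4 = 0 | b.(0 + 0 + a.0) :: =b=> q7
  q5 = b.(0 + 0 + b.0) | 0 :: =b=> q6
  q6 = (0 + 0 + b.0) | 0 :: =b=> q8
  q7 = 0 | (0 + 0 + a.0) :: =a=> q8
  q8 = 0 | 0 :: stopped
Coarsest stable partition (strong bisimilarity classes):
  B0 = {p0}
  B1 = {p1, q2}
  B2 = {p3, q5}
  B3 = {p6, q6}
  B4 = {p8, q8}
  B5 = {p4, q3}
  B6 = {p7, q7}
  B7 = {p2}
  B8 = {p5}
  B9 = {q0}
  B10 = {q1}
  B11 = {q4}
p0 ∈ B0, q0 ∈ B9 → different blocks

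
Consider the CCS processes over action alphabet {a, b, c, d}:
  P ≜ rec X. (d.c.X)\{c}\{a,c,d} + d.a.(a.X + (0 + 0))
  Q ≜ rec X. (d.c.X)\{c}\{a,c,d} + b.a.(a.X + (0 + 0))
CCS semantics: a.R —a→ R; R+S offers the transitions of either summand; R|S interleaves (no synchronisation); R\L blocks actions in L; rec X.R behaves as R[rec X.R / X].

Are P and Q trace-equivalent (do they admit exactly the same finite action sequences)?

NO — witness ⟨d⟩

P's transition system — 3 states:
  p0 = rec X. (d.c.X)\{c}\{a,c,d} + d.a.(a.X + (0 + 0)) :: =d=> p1
  p1 = a.(a.(rec X. (d.c.X)\{c}\{a,c,d} + d.a.(a.X + (0 + 0))) + (0 + 0)) :: =a=> p2
  p2 = a.(rec X. (d.c.X)\{c}\{a,c,d} + d.a.(a.X + (0 + 0))) + (0 + 0) :: =a=> p0
Q's transition system — 3 states:
  q0 = rec X. (d.c.X)\{c}\{a,c,d} + b.a.(a.X + (0 + 0)) :: =b=> q1
  q1 = a.(a.(rec X. (d.c.X)\{c}\{a,c,d} + b.a.(a.X + (0 + 0))) + (0 + 0)) :: =a=> q2
  q2 = a.(rec X. (d.c.X)\{c}\{a,c,d} + b.a.(a.X + (0 + 0))) + (0 + 0) :: =a=> q0
Run σ = ⟨d⟩ on P: start {p0}
  after d @ step 1: {p1}
  — P admits the full trace.
Run σ = ⟨d⟩ on Q: start {q0}
  after d @ step 1: ∅ (Q stuck)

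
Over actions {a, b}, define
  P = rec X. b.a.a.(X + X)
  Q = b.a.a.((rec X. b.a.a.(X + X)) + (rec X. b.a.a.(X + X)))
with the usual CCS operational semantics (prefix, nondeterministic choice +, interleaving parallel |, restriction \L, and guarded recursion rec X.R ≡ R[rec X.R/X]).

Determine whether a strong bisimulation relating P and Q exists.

LTS(P): 4 reachable states
  m0 = rec X. b.a.a.(X + X) → ··b··> m1
  m1 = a.a.((rec X. b.a.a.(X + X)) + (rec X. b.a.a.(X + X))) → ··a··> m2
  m2 = a.((rec X. b.a.a.(X + X)) + (rec X. b.a.a.(X + X))) → ··a··> m3
  m3 = (rec X. b.a.a.(X + X)) + (rec X. b.a.a.(X + X)) → ··b··> m1
LTS(Q): 4 reachable states
  n0 = b.a.a.((rec X. b.a.a.(X + X)) + (rec X. b.a.a.(X + X))) → ··b··> n1
  n1 = a.a.((rec X. b.a.a.(X + X)) + (rec X. b.a.a.(X + X))) → ··a··> n2
  n2 = a.((rec X. b.a.a.(X + X)) + (rec X. b.a.a.(X + X))) → ··a··> n3
  n3 = (rec X. b.a.a.(X + X)) + (rec X. b.a.a.(X + X)) → ··b··> n1
Partition-refinement fixed point:
  B0 = {m0, m3, n0, n3}
  B1 = {m1, n1}
  B2 = {m2, n2}
m0 ∈ B0, n0 ∈ B0 → same block

YES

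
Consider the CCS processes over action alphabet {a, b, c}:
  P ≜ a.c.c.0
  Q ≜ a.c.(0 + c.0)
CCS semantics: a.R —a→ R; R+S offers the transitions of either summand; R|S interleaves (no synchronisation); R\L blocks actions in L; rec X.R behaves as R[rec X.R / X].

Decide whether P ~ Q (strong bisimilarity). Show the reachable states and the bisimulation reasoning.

YES

LTS(P): 4 reachable states
  p0 = a.c.c.0 :: =a=> p1
  p1 = c.c.0 :: =c=> p2
  p2 = c.0 :: =c=> p3
  p3 = 0 :: ·
LTS(Q): 4 reachable states
  q0 = a.c.(0 + c.0) :: =a=> q1
  q1 = c.(0 + c.0) :: =c=> q2
  q2 = 0 + c.0 :: =c=> q3
  q3 = 0 :: ·
Bisimilarity quotient blocks:
  B0 = {p0, q0}
  B1 = {p1, q1}
  B2 = {p2, q2}
  B3 = {p3, q3}
p0 ∈ B0, q0 ∈ B0 → same block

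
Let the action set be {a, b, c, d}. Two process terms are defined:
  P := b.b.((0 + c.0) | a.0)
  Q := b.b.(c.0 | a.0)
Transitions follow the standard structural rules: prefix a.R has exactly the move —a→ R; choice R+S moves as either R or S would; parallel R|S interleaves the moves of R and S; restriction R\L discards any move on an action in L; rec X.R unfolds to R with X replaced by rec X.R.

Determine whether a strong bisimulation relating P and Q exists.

LTS(P): 6 reachable states
  s0 = b.b.((0 + c.0) | a.0) → ··b··> s1
  s1 = b.((0 + c.0) | a.0) → ··b··> s2
  s2 = (0 + c.0) | a.0 → ··a··> s3, ··c··> s4
  s3 = (0 + c.0) | 0 → ··c··> s5
  s4 = 0 | a.0 → ··a··> s5
  s5 = 0 | 0 → ·
LTS(Q): 6 reachable states
  t0 = b.b.(c.0 | a.0) → ··b··> t1
  t1 = b.(c.0 | a.0) → ··b··> t2
  t2 = c.0 | a.0 → ··a··> t3, ··c··> t4
  t3 = c.0 | 0 → ··c··> t5
  t4 = 0 | a.0 → ··a··> t5
  t5 = 0 | 0 → ·
Partition-refinement fixed point:
  B0 = {s0, t0}
  B1 = {s1, t1}
  B2 = {s2, t2}
  B3 = {s3, t3}
  B4 = {s5, t5}
  B5 = {s4, t4}
s0 ∈ B0, t0 ∈ B0 → same block

YES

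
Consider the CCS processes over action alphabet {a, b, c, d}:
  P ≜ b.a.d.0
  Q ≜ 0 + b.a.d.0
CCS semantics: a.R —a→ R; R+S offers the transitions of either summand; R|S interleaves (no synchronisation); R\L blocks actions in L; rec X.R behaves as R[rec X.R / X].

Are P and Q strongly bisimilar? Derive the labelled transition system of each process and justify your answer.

P ~ Q

P's transition system — 4 states:
  p0 = b.a.d.0 has moves -b-> p1
  p1 = a.d.0 has moves -a-> p2
  p2 = d.0 has moves -d-> p3
  p3 = 0 has moves deadlocked
Q's transition system — 4 states:
  q0 = 0 + b.a.d.0 has moves -b-> q1
  q1 = a.d.0 has moves -a-> q2
  q2 = d.0 has moves -d-> q3
  q3 = 0 has moves deadlocked
Bisimilarity quotient blocks:
  B0 = {p0, q0}
  B1 = {p1, q1}
  B2 = {p2, q2}
  B3 = {p3, q3}
p0 ∈ B0, q0 ∈ B0 → same block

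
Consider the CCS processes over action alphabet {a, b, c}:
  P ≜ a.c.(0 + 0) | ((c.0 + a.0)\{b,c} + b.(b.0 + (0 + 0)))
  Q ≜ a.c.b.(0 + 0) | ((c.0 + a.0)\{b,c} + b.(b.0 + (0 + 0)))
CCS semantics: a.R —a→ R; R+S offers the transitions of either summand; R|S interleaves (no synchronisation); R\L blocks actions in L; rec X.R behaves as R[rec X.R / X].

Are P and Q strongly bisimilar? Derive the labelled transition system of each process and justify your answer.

P ≁ Q

Reachable graph of P (12 states):
  p0 = a.c.(0 + 0) | ((c.0 + a.0)\{b,c} + b.(b.0 + (0 + 0))) → --a--▸ p1, --a--▸ p2, --b--▸ p3
  p1 = a.c.(0 + 0) | 0\{b,c} → --a--▸ p4
  p2 = c.(0 + 0) | ((c.0 + a.0)\{b,c} + b.(b.0 + (0 + 0))) → --a--▸ p4, --b--▸ p5, --c--▸ p6
  p3 = a.c.(0 + 0) | (b.0 + (0 + 0)) → --a--▸ p5, --b--▸ p7
  p4 = c.(0 + 0) | 0\{b,c} → --c--▸ p8
  p5 = c.(0 + 0) | (b.0 + (0 + 0)) → --b--▸ p9, --c--▸ p10
  p6 = (0 + 0) | ((c.0 + a.0)\{b,c} + b.(b.0 + (0 + 0))) → --a--▸ p8, --b--▸ p10
  p7 = a.c.(0 + 0) | 0 → --a--▸ p9
  p8 = (0 + 0) | 0\{b,c} → (no moves)
  p9 = c.(0 + 0) | 0 → --c--▸ p11
  p10 = (0 + 0) | (b.0 + (0 + 0)) → --b--▸ p11
  p11 = (0 + 0) | 0 → (no moves)
Reachable graph of Q (16 states):
  q0 = a.c.b.(0 + 0) | ((c.0 + a.0)\{b,c} + b.(b.0 + (0 + 0))) → --a--▸ q1, --a--▸ q2, --b--▸ q3
  q1 = a.c.b.(0 + 0) | 0\{b,c} → --a--▸ q4
  q2 = c.b.(0 + 0) | ((c.0 + a.0)\{b,c} + b.(b.0 + (0 + 0))) → --a--▸ q4, --b--▸ q5, --c--▸ q6
  q3 = a.c.b.(0 + 0) | (b.0 + (0 + 0)) → --a--▸ q5, --b--▸ q7
  q4 = c.b.(0 + 0) | 0\{b,c} → --c--▸ q8
  q5 = c.b.(0 + 0) | (b.0 + (0 + 0)) → --b--▸ q9, --c--▸ q10
  q6 = b.(0 + 0) | ((c.0 + a.0)\{b,c} + b.(b.0 + (0 + 0))) → --a--▸ q8, --b--▸ q10, --b--▸ q11
  q7 = a.c.b.(0 + 0) | 0 → --a--▸ q9
  q8 = b.(0 + 0) | 0\{b,c} → --b--▸ q12
  q9 = c.b.(0 + 0) | 0 → --c--▸ q13
  q10 = b.(0 + 0) | (b.0 + (0 + 0)) → --b--▸ q13, --b--▸ q14
  q11 = (0 + 0) | ((c.0 + a.0)\{b,c} + b.(b.0 + (0 + 0))) → --a--▸ q12, --b--▸ q14
  q12 = (0 + 0) | 0\{b,c} → (no moves)
  q13 = b.(0 + 0) | 0 → --b--▸ q15
  q14 = (0 + 0) | (b.0 + (0 + 0)) → --b--▸ q15
  q15 = (0 + 0) | 0 → (no moves)
Partition-refinement fixed point:
  B0 = {p0}
  B1 = {p2}
  B2 = {p6, q11}
  B3 = {p11, p8, q12, q15}
  B4 = {p10, q13, q14, q8}
  B5 = {p4, p9}
  B6 = {p5}
  B7 = {p3}
  B8 = {p1, p7}
  B9 = {q0}
  B10 = {q3}
  B11 = {q1, q7}
  B12 = {q4, q9}
  B13 = {q5}
  B14 = {q10}
  B15 = {q2}
  B16 = {q6}
p0 ∈ B0, q0 ∈ B9 → different blocks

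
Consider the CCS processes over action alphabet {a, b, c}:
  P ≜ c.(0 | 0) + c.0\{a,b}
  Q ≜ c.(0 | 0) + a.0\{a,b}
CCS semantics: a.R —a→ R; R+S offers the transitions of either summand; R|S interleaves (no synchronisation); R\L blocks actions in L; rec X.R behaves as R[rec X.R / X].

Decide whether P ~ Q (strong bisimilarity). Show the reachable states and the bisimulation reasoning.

P ≁ Q

P's transition system — 3 states:
  s0 = c.(0 | 0) + c.0\{a,b} | ··c··> s1, ··c··> s2
  s1 = 0 | 0 | (no moves)
  s2 = 0\{a,b} | (no moves)
Q's transition system — 3 states:
  t0 = c.(0 | 0) + a.0\{a,b} | ··a··> t1, ··c··> t2
  t1 = 0\{a,b} | (no moves)
  t2 = 0 | 0 | (no moves)
Coarsest stable partition (strong bisimilarity classes):
  B0 = {s0}
  B1 = {s1, s2, t1, t2}
  B2 = {t0}
s0 ∈ B0, t0 ∈ B2 → different blocks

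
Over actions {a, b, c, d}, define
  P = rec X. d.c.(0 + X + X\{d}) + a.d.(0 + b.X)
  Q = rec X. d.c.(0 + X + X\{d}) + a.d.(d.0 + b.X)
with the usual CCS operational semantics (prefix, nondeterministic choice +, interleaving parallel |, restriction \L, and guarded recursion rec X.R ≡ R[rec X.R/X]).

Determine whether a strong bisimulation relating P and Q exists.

NO

LTS(P): 6 reachable states
  s0 = rec X. d.c.(0 + X + X\{d}) + a.d.(0 + b.X) ⊢ ··a··> s1, ··d··> s2
  s1 = d.(0 + b.(rec X. d.c.(0 + X + X\{d}) + a.d.(0 + b.X))) ⊢ ··d··> s3
  s2 = c.(0 + (rec X. d.c.(0 + X + X\{d}) + a.d.(0 + b.X)) + (rec X. d.c.(0 + X + X\{d}) + a.d.(0 + b.X))\{d}) ⊢ ··c··> s4
  s3 = 0 + b.(rec X. d.c.(0 + X + X\{d}) + a.d.(0 + b.X)) ⊢ ··b··> s0
  s4 = 0 + (rec X. d.c.(0 + X + X\{d}) + a.d.(0 + b.X)) + (rec X. d.c.(0 + X + X\{d}) + a.d.(0 + b.X))\{d} ⊢ ··a··> s1, ··a··> s5, ··d··> s2
  s5 = (d.(0 + b.(rec X. d.c.(0 + X + X\{d}) + a.d.(0 + b.X))))\{d} ⊢ ∅
LTS(Q): 7 reachable states
  t0 = rec X. d.c.(0 + X + X\{d}) + a.d.(d.0 + b.X) ⊢ ··a··> t1, ··d··> t2
  t1 = d.(d.0 + b.(rec X. d.c.(0 + X + X\{d}) + a.d.(d.0 + b.X))) ⊢ ··d··> t3
  t2 = c.(0 + (rec X. d.c.(0 + X + X\{d}) + a.d.(d.0 + b.X)) + (rec X. d.c.(0 + X + X\{d}) + a.d.(d.0 + b.X))\{d}) ⊢ ··c··> t4
  t3 = d.0 + b.(rec X. d.c.(0 + X + X\{d}) + a.d.(d.0 + b.X)) ⊢ ··b··> t0, ··d··> t5
  t4 = 0 + (rec X. d.c.(0 + X + X\{d}) + a.d.(d.0 + b.X)) + (rec X. d.c.(0 + X + X\{d}) + a.d.(d.0 + b.X))\{d} ⊢ ··a··> t1, ··a··> t6, ··d··> t2
  t5 = 0 ⊢ ∅
  t6 = (d.(d.0 + b.(rec X. d.c.(0 + X + X\{d}) + a.d.(d.0 + b.X))))\{d} ⊢ ∅
Partition-refinement fixed point:
  B0 = {s0}
  B1 = {s1}
  B2 = {s3}
  B3 = {s2}
  B4 = {s4}
  B5 = {s5, t5, t6}
  B6 = {t0}
  B7 = {t1}
  B8 = {t3}
  B9 = {t2}
  B10 = {t4}
s0 ∈ B0, t0 ∈ B6 → different blocks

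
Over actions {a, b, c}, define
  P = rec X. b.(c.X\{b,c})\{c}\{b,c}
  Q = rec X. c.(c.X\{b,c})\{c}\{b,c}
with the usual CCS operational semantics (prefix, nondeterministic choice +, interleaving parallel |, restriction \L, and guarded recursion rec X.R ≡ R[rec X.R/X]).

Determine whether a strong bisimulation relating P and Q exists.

P's transition system — 2 states:
  u0 = rec X. b.(c.X\{b,c})\{c}\{b,c} | —b→ u1
  u1 = (c.(rec X. b.(c.X\{b,c})\{c}\{b,c})\{b,c})\{c}\{b,c} | deadlocked
Q's transition system — 2 states:
  v0 = rec X. c.(c.X\{b,c})\{c}\{b,c} | —c→ v1
  v1 = (c.(rec X. c.(c.X\{b,c})\{c}\{b,c})\{b,c})\{c}\{b,c} | deadlocked
Bisimilarity quotient blocks:
  B0 = {u0}
  B1 = {u1, v1}
  B2 = {v0}
u0 ∈ B0, v0 ∈ B2 → different blocks

P ≁ Q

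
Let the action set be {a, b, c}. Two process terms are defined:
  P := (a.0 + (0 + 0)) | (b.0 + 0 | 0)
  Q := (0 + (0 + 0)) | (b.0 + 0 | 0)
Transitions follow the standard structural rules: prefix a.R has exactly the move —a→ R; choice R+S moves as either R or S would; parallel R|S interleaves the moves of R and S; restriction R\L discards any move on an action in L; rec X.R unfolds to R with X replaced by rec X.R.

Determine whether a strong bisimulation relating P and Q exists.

LTS(P): 4 reachable states
  s0 = (a.0 + (0 + 0)) | (b.0 + 0 | 0) ⊢ —a→ s1, —b→ s2
  s1 = 0 | (b.0 + 0 | 0) ⊢ —b→ s3
  s2 = (a.0 + (0 + 0)) | 0 ⊢ —a→ s3
  s3 = 0 | 0 ⊢ deadlocked
LTS(Q): 2 reachable states
  t0 = (0 + (0 + 0)) | (b.0 + 0 | 0) ⊢ —b→ t1
  t1 = (0 + (0 + 0)) | 0 ⊢ deadlocked
Bisimilarity quotient blocks:
  B0 = {s0}
  B1 = {s1, t0}
  B2 = {s3, t1}
  B3 = {s2}
s0 ∈ B0, t0 ∈ B1 → different blocks

NO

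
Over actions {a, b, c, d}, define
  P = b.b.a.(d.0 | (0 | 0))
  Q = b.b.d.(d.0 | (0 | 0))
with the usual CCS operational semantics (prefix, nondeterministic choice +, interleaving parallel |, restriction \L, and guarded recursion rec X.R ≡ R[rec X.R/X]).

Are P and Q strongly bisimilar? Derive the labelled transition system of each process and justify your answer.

P ≁ Q

Reachable graph of P (5 states):
  u0 = b.b.a.(d.0 | (0 | 0)) :: -b-> u1
  u1 = b.a.(d.0 | (0 | 0)) :: -b-> u2
  u2 = a.(d.0 | (0 | 0)) :: -a-> u3
  u3 = d.0 | (0 | 0) :: -d-> u4
  u4 = 0 | (0 | 0) :: (no moves)
Reachable graph of Q (5 states):
  v0 = b.b.d.(d.0 | (0 | 0)) :: -b-> v1
  v1 = b.d.(d.0 | (0 | 0)) :: -b-> v2
  v2 = d.(d.0 | (0 | 0)) :: -d-> v3
  v3 = d.0 | (0 | 0) :: -d-> v4
  v4 = 0 | (0 | 0) :: (no moves)
Partition-refinement fixed point:
  B0 = {u0}
  B1 = {u1}
  B2 = {u2}
  B3 = {u3, v3}
  B4 = {u4, v4}
  B5 = {v0}
  B6 = {v1}
  B7 = {v2}
u0 ∈ B0, v0 ∈ B5 → different blocks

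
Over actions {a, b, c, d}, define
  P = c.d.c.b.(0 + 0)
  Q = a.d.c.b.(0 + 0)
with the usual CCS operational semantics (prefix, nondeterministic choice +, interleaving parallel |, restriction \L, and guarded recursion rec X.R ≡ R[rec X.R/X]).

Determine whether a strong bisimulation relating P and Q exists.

P's transition system — 5 states:
  p0 = c.d.c.b.(0 + 0) ⊢ ··c··> p1
  p1 = d.c.b.(0 + 0) ⊢ ··d··> p2
  p2 = c.b.(0 + 0) ⊢ ··c··> p3
  p3 = b.(0 + 0) ⊢ ··b··> p4
  p4 = 0 + 0 ⊢ (no moves)
Q's transition system — 5 states:
  q0 = a.d.c.b.(0 + 0) ⊢ ··a··> q1
  q1 = d.c.b.(0 + 0) ⊢ ··d··> q2
  q2 = c.b.(0 + 0) ⊢ ··c··> q3
  q3 = b.(0 + 0) ⊢ ··b··> q4
  q4 = 0 + 0 ⊢ (no moves)
Coarsest stable partition (strong bisimilarity classes):
  B0 = {p0}
  B1 = {p1, q1}
  B2 = {p2, q2}
  B3 = {p3, q3}
  B4 = {p4, q4}
  B5 = {q0}
p0 ∈ B0, q0 ∈ B5 → different blocks

NO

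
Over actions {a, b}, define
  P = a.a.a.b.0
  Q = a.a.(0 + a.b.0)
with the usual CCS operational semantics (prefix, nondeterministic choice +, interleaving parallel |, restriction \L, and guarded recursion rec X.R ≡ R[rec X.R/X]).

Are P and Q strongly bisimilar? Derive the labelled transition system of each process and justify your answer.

bisimilar

LTS(P): 5 reachable states
  m0 = a.a.a.b.0 | —a→ m1
  m1 = a.a.b.0 | —a→ m2
  m2 = a.b.0 | —a→ m3
  m3 = b.0 | —b→ m4
  m4 = 0 | ·
LTS(Q): 5 reachable states
  n0 = a.a.(0 + a.b.0) | —a→ n1
  n1 = a.(0 + a.b.0) | —a→ n2
  n2 = 0 + a.b.0 | —a→ n3
  n3 = b.0 | —b→ n4
  n4 = 0 | ·
Bisimilarity quotient blocks:
  B0 = {m0, n0}
  B1 = {m1, n1}
  B2 = {m2, n2}
  B3 = {m3, n3}
  B4 = {m4, n4}
m0 ∈ B0, n0 ∈ B0 → same block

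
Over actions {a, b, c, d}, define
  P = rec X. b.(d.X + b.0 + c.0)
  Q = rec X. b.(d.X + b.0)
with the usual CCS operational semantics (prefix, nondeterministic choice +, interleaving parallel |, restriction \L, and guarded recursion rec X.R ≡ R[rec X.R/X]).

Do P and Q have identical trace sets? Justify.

LTS(P): 3 reachable states
  p0 = rec X. b.(d.X + b.0 + c.0) → ··b··> p1
  p1 = d.(rec X. b.(d.X + b.0 + c.0)) + b.0 + c.0 → ··b··> p2, ··c··> p2, ··d··> p0
  p2 = 0 → ·
LTS(Q): 3 reachable states
  q0 = rec X. b.(d.X + b.0) → ··b··> q1
  q1 = d.(rec X. b.(d.X + b.0)) + b.0 → ··b··> q2, ··d··> q0
  q2 = 0 → ·
Run σ = ⟨bc⟩ on P: start {p0}
  step 1 (b): {p1}
  step 2 (c): {p2}
  P completes σ.
Run σ = ⟨bc⟩ on Q: start {q0}
  step 1 (b): {q1}
  step 2 (c): no successor for Q

trace-distinct — witness ⟨bc⟩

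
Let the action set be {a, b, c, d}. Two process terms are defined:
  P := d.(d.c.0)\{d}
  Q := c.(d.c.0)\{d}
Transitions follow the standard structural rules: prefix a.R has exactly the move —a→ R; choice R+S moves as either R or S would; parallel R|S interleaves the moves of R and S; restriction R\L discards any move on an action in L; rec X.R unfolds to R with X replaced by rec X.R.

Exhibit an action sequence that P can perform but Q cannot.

d

P's transition system — 2 states:
  p0 = d.(d.c.0)\{d} ⊢ -d-> p1
  p1 = (d.c.0)\{d} ⊢ stopped
Q's transition system — 2 states:
  q0 = c.(d.c.0)\{d} ⊢ -c-> q1
  q1 = (d.c.0)\{d} ⊢ stopped
Trace ⟨d⟩ through P, begin at {p0}:
  after d @ step 1: {p1}
  P completes σ.
Trace ⟨d⟩ through Q, begin at {q0}:
  after d @ step 1: ∅  — Q cannot continue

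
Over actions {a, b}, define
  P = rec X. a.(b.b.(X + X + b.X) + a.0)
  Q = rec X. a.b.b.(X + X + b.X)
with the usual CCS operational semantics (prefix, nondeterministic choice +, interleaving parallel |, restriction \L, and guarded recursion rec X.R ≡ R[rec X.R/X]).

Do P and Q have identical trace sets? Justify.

Reachable graph of P (5 states):
  p0 = rec X. a.(b.b.(X + X + b.X) + a.0) | —a→ p1
  p1 = b.b.((rec X. a.(b.b.(X + X + b.X) + a.0)) + (rec X. a.(b.b.(X + X + b.X) + a.0)) + b.(rec X. a.(b.b.(X + X + b.X) + a.0))) + a.0 | —a→ p2, —b→ p3
  p2 = 0 | ·
  p3 = b.((rec X. a.(b.b.(X + X + b.X) + a.0)) + (rec X. a.(b.b.(X + X + b.X) + a.0)) + b.(rec X. a.(b.b.(X + X + b.X) + a.0))) | —b→ p4
  p4 = (rec X. a.(b.b.(X + X + b.X) + a.0)) + (rec X. a.(b.b.(X + X + b.X) + a.0)) + b.(rec X. a.(b.b.(X + X + b.X) + a.0)) | —a→ p1, —b→ p0
Reachable graph of Q (4 states):
  q0 = rec X. a.b.b.(X + X + b.X) | —a→ q1
  q1 = b.b.((rec X. a.b.b.(X + X + b.X)) + (rec X. a.b.b.(X + X + b.X)) + b.(rec X. a.b.b.(X + X + b.X))) | —b→ q2
  q2 = b.((rec X. a.b.b.(X + X + b.X)) + (rec X. a.b.b.(X + X + b.X)) + b.(rec X. a.b.b.(X + X + b.X))) | —b→ q3
  q3 = (rec X. a.b.b.(X + X + b.X)) + (rec X. a.b.b.(X + X + b.X)) + b.(rec X. a.b.b.(X + X + b.X)) | —a→ q1, —b→ q0
Run σ = ⟨aa⟩ on P: start {p0}
  [1] a ⇒ {p1}
  [2] a ⇒ {p2}
  ✓ P
Run σ = ⟨aa⟩ on Q: start {q0}
  [1] a ⇒ {q1}
  [2] a ⇒ ∅  — Q cannot continue

NO — witness ⟨aa⟩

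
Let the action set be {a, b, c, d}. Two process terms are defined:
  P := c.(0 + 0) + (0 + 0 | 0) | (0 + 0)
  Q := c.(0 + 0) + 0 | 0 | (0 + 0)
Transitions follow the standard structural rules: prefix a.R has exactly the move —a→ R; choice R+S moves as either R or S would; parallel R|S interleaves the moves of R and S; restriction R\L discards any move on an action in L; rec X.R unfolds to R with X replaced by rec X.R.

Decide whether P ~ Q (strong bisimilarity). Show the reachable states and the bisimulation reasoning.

P ~ Q

Reachable graph of P (2 states):
  m0 = c.(0 + 0) + (0 + 0 | 0) | (0 + 0) has moves —c→ m1
  m1 = 0 + 0 has moves stopped
Reachable graph of Q (2 states):
  n0 = c.(0 + 0) + 0 | 0 | (0 + 0) has moves —c→ n1
  n1 = 0 + 0 has moves stopped
Coarsest stable partition (strong bisimilarity classes):
  B0 = {m0, n0}
  B1 = {m1, n1}
m0 ∈ B0, n0 ∈ B0 → same block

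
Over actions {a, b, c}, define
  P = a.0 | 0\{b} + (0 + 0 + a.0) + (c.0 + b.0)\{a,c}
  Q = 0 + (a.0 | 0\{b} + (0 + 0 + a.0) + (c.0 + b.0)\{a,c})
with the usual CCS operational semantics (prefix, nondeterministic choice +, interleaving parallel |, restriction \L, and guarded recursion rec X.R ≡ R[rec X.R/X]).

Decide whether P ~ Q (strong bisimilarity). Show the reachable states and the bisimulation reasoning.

bisimilar

LTS(P): 4 reachable states
  u0 = a.0 | 0\{b} + (0 + 0 + a.0) + (c.0 + b.0)\{a,c} → ··a··> u1, ··a··> u2, ··b··> u3
  u1 = 0 → (no moves)
  u2 = 0 | 0\{b} → (no moves)
  u3 = 0\{a,c} → (no moves)
LTS(Q): 4 reachable states
  v0 = 0 + (a.0 | 0\{b} + (0 + 0 + a.0) + (c.0 + b.0)\{a,c}) → ··a··> v1, ··a··> v2, ··b··> v3
  v1 = 0 → (no moves)
  v2 = 0 | 0\{b} → (no moves)
  v3 = 0\{a,c} → (no moves)
Partition-refinement fixed point:
  B0 = {u0, v0}
  B1 = {u1, u2, u3, v1, v2, v3}
u0 ∈ B0, v0 ∈ B0 → same block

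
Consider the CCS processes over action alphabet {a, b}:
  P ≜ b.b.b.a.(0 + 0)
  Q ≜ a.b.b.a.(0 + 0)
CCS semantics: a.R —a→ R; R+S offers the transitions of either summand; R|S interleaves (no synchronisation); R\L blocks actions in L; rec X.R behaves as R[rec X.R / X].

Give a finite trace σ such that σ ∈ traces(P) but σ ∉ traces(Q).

LTS(P): 5 reachable states
  u0 = b.b.b.a.(0 + 0) | ··b··> u1
  u1 = b.b.a.(0 + 0) | ··b··> u2
  u2 = b.a.(0 + 0) | ··b··> u3
  u3 = a.(0 + 0) | ··a··> u4
  u4 = 0 + 0 | ∅
LTS(Q): 5 reachable states
  v0 = a.b.b.a.(0 + 0) | ··a··> v1
  v1 = b.b.a.(0 + 0) | ··b··> v2
  v2 = b.a.(0 + 0) | ··b··> v3
  v3 = a.(0 + 0) | ··a··> v4
  v4 = 0 + 0 | ∅
Executing b from P (initial set {u0}):
  step 1 (b): {u1}
  P completes σ.
Executing b from Q (initial set {v0}):
  step 1 (b): ∅  — Q cannot continue

b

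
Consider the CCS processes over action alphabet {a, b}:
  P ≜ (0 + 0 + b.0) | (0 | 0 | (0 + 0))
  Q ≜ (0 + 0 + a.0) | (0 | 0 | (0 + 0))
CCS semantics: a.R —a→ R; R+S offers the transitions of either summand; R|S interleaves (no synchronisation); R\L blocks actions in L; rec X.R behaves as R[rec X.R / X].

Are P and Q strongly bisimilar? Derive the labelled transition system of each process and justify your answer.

P's transition system — 2 states:
  u0 = (0 + 0 + b.0) | (0 | 0 | (0 + 0)) ⊢ =b=> u1
  u1 = 0 | (0 | 0 | (0 + 0)) ⊢ ·
Q's transition system — 2 states:
  v0 = (0 + 0 + a.0) | (0 | 0 | (0 + 0)) ⊢ =a=> v1
  v1 = 0 | (0 | 0 | (0 + 0)) ⊢ ·
Coarsest stable partition (strong bisimilarity classes):
  B0 = {u0}
  B1 = {u1, v1}
  B2 = {v0}
u0 ∈ B0, v0 ∈ B2 → different blocks

P ≁ Q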